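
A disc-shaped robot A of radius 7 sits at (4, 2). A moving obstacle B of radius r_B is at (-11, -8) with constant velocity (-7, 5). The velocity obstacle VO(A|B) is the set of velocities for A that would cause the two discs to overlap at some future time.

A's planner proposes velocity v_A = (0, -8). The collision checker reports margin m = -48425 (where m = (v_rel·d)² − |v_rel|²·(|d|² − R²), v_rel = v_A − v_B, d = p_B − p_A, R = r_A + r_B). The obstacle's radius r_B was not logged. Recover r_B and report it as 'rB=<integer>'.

m = -48425
d = (-15, -10);  v_rel = (7, -13),  |v_rel|² = 218
v_rel×d = (7)·(-10) − (-13)·(-15) = -265
since m = R²·218 − (-265)²:  R² = (70225 + -48425) / 218 = 100
R = √100 = 10  ⇒  r_B = 10 − 7 = 3

rB=3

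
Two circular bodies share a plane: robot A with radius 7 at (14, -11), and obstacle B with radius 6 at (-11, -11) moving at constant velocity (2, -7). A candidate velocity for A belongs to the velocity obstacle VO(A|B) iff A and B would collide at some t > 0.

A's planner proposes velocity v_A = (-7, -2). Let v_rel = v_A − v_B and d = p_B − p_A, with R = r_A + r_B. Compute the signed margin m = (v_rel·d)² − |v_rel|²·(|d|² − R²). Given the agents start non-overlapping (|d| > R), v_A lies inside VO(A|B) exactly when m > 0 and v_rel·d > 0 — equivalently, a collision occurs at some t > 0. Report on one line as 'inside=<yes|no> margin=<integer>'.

d = (-25, 0),  |d|² = 625;  R = 7+6 = 13,  c = 625−13² = 456
v_rel = (-9, 5),  |v_rel|² = 106;  v_rel·d = (-9)·(-25) + (5)·(0) = 225
106·t² − 450·t + 456 = 0  ⇒  m = 225² − 106·456 = 2289
m = 2289 > 0,  v_rel·d = 225 > 0  ⇒  inside

inside=yes margin=2289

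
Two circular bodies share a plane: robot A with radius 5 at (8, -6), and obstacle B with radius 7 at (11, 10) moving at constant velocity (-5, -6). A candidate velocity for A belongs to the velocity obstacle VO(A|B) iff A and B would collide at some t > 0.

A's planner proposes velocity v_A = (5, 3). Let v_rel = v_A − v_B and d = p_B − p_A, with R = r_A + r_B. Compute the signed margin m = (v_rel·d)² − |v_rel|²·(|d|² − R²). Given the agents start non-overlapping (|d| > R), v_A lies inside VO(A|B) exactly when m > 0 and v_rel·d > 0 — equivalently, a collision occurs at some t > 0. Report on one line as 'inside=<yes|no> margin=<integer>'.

d = (3, 16),  |d|² = 265;  R = 5+7 = 12,  c = 265−12² = 121
v_rel = (10, 9),  |v_rel|² = 181;  v_rel·d = (10)·(3) + (9)·(16) = 174
181·t² − 348·t + 121 = 0  ⇒  m = 174² − 181·121 = 8375
m = 8375 > 0,  v_rel·d = 174 > 0  ⇒  inside

inside=yes margin=8375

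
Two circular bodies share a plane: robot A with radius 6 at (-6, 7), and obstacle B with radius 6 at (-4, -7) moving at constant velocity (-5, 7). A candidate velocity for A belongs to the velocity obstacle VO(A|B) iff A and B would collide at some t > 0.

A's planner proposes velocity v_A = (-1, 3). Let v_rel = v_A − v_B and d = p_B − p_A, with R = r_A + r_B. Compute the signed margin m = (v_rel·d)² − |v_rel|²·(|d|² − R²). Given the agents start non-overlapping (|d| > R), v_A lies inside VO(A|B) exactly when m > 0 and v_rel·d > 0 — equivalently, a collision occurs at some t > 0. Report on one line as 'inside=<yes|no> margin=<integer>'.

d = (2, -14),  |d|² = 200;  R = 6+6 = 12,  c = 200−12² = 56
v_rel = (4, -4),  |v_rel|² = 32;  v_rel·d = (4)·(2) + (-4)·(-14) = 64
32·t² − 128·t + 56 = 0  ⇒  m = 64² − 32·56 = 2304
m = 2304 > 0,  v_rel·d = 64 > 0  ⇒  inside

inside=yes margin=2304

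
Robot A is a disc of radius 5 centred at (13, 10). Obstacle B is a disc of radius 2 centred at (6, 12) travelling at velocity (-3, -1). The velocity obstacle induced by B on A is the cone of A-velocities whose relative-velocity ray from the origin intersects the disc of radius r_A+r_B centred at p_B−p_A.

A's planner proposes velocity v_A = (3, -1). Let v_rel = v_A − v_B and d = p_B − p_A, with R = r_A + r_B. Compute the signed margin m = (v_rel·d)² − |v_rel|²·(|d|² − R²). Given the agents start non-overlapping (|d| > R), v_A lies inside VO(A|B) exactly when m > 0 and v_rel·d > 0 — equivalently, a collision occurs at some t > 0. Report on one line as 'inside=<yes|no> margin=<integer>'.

d = (-7, 2),  |d|² = 53;  R = 5+2 = 7,  c = 53−7² = 4
v_rel = (6, 0),  |v_rel|² = 36;  v_rel·d = (6)·(-7) + (0)·(2) = -42
36·t² + 84·t + 4 = 0  ⇒  m = (-42)² − 36·4 = 1620
m = 1620 > 0,  v_rel·d = -42 < 0  ⇒  outside

inside=no margin=1620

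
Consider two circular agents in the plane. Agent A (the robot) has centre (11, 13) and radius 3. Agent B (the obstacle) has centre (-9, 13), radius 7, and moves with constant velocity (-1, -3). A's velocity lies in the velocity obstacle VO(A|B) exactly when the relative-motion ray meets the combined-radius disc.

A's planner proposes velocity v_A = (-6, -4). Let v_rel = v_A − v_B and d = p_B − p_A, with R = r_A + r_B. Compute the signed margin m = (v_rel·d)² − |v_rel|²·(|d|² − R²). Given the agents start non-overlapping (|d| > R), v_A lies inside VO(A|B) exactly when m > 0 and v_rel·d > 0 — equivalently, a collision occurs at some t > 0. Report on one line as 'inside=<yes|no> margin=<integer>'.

d = (-20, 0),  |d|² = 400;  R = 3+7 = 10,  c = 400−10² = 300
v_rel = (-5, -1),  |v_rel|² = 26;  v_rel·d = (-5)·(-20) + (-1)·(0) = 100
26·t² − 200·t + 300 = 0  ⇒  m = 100² − 26·300 = 2200
m = 2200 > 0,  v_rel·d = 100 > 0  ⇒  inside

inside=yes margin=2200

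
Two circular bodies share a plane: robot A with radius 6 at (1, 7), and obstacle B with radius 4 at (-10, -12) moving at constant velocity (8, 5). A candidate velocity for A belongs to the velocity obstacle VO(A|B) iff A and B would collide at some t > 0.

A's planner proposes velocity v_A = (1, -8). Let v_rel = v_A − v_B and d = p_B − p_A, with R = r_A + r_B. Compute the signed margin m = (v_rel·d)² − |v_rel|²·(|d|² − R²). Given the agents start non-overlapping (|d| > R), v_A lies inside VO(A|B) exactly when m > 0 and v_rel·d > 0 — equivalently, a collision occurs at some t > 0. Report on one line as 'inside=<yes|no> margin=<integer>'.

d = (-11, -19),  |d|² = 482;  R = 6+4 = 10,  c = 482−10² = 382
v_rel = (-7, -13),  |v_rel|² = 218;  v_rel·d = (-7)·(-11) + (-13)·(-19) = 324
218·t² − 648·t + 382 = 0  ⇒  m = 324² − 218·382 = 21700
m = 21700 > 0,  v_rel·d = 324 > 0  ⇒  inside

inside=yes margin=21700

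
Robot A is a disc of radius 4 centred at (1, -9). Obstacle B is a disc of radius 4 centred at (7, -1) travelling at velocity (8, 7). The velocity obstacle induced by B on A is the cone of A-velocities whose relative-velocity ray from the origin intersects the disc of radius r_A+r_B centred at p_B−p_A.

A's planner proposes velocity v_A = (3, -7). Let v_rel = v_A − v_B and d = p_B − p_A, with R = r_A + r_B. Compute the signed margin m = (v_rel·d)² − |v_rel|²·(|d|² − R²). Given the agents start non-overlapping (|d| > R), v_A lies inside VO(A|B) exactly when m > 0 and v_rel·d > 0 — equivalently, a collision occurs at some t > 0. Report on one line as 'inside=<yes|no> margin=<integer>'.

d = (6, 8),  |d|² = 100;  R = 4+4 = 8,  c = 100−8² = 36
v_rel = (-5, -14),  |v_rel|² = 221;  v_rel·d = (-5)·(6) + (-14)·(8) = -142
221·t² + 284·t + 36 = 0  ⇒  m = (-142)² − 221·36 = 12208
m = 12208 > 0,  v_rel·d = -142 < 0  ⇒  outside

inside=no margin=12208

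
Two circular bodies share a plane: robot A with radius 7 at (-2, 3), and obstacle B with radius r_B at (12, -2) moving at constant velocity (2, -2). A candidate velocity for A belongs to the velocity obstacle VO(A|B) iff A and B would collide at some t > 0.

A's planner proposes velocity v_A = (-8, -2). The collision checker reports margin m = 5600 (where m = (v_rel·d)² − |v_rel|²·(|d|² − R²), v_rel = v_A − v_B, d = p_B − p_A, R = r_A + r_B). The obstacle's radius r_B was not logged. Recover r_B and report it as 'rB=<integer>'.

m = 5600
d = (14, -5);  v_rel = (-10, 0),  |v_rel|² = 100
v_rel×d = (-10)·(-5) − (0)·(14) = 50
since m = R²·100 − 50²:  R² = (2500 + 5600) / 100 = 81
R = √81 = 9  ⇒  r_B = 9 − 7 = 2

rB=2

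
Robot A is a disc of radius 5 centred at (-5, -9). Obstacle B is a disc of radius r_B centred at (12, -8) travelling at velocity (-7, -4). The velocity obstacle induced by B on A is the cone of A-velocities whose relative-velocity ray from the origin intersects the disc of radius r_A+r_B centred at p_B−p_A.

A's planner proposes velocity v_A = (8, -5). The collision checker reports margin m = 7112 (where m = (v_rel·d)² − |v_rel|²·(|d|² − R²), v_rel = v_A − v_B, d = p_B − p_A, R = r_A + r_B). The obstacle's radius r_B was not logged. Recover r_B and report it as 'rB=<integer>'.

m = 7112
d = (17, 1);  v_rel = (15, -1),  |v_rel|² = 226
v_rel×d = (15)·(1) − (-1)·(17) = 32
since m = R²·226 − 32²:  R² = (1024 + 7112) / 226 = 36
R = √36 = 6  ⇒  r_B = 6 − 5 = 1

rB=1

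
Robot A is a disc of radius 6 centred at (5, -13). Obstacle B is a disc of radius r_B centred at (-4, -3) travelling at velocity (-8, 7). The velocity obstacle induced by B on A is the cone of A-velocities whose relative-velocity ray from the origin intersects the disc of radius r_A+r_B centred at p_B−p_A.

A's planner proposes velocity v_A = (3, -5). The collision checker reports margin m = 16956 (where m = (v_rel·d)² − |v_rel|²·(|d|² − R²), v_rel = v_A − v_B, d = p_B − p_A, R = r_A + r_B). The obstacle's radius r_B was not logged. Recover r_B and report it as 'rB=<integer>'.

m = 16956
d = (-9, 10);  v_rel = (11, -12),  |v_rel|² = 265
v_rel×d = (11)·(10) − (-12)·(-9) = 2
since m = R²·265 − 2²:  R² = (4 + 16956) / 265 = 64
R = √64 = 8  ⇒  r_B = 8 − 6 = 2

rB=2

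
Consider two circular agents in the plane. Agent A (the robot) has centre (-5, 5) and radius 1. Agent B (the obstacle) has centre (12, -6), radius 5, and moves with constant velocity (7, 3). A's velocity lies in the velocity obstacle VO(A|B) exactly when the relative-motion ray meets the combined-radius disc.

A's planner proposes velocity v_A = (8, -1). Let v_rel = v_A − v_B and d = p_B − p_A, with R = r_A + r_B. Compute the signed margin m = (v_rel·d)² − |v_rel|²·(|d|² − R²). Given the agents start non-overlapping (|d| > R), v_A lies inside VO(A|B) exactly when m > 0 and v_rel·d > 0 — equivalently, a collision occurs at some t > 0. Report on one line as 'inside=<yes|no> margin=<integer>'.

d = (17, -11),  |d|² = 410;  R = 1+5 = 6,  c = 410−6² = 374
v_rel = (1, -4),  |v_rel|² = 17;  v_rel·d = (1)·(17) + (-4)·(-11) = 61
17·t² − 122·t + 374 = 0  ⇒  m = 61² − 17·374 = -2637
m = -2637 < 0,  v_rel·d = 61 > 0  ⇒  outside

inside=no margin=-2637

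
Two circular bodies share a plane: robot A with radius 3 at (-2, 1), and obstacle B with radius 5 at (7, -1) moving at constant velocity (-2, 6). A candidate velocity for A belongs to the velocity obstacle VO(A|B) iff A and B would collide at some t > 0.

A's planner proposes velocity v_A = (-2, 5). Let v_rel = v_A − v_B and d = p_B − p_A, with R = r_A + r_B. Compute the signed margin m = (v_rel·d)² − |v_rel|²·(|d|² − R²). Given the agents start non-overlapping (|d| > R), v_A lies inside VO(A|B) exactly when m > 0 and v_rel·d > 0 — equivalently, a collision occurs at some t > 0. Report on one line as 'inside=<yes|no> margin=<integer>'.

d = (9, -2),  |d|² = 85;  R = 3+5 = 8,  c = 85−8² = 21
v_rel = (0, -1),  |v_rel|² = 1;  v_rel·d = (0)·(9) + (-1)·(-2) = 2
1·t² − 4·t + 21 = 0  ⇒  m = 2² − 1·21 = -17
m = -17 < 0,  v_rel·d = 2 > 0  ⇒  outside

inside=no margin=-17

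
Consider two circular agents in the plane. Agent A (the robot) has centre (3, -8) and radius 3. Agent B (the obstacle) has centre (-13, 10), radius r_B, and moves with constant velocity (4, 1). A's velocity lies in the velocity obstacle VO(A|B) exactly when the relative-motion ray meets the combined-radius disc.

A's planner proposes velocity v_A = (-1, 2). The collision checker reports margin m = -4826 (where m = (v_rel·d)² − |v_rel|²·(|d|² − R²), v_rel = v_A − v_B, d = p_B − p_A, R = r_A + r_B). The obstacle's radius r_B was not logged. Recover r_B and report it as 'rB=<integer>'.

m = -4826
d = (-16, 18);  v_rel = (-5, 1),  |v_rel|² = 26
v_rel×d = (-5)·(18) − (1)·(-16) = -74
since m = R²·26 − (-74)²:  R² = (5476 + -4826) / 26 = 25
R = √25 = 5  ⇒  r_B = 5 − 3 = 2

rB=2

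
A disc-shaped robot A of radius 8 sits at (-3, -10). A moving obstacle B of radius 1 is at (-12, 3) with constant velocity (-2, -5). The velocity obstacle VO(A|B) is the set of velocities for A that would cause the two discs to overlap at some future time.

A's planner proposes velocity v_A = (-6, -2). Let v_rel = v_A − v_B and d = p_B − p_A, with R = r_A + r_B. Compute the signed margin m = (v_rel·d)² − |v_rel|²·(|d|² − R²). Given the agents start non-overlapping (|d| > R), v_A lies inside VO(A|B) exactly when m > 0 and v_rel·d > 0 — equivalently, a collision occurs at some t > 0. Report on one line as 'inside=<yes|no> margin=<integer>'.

d = (-9, 13),  |d|² = 250;  R = 8+1 = 9,  c = 250−9² = 169
v_rel = (-4, 3),  |v_rel|² = 25;  v_rel·d = (-4)·(-9) + (3)·(13) = 75
25·t² − 150·t + 169 = 0  ⇒  m = 75² − 25·169 = 1400
m = 1400 > 0,  v_rel·d = 75 > 0  ⇒  inside

inside=yes margin=1400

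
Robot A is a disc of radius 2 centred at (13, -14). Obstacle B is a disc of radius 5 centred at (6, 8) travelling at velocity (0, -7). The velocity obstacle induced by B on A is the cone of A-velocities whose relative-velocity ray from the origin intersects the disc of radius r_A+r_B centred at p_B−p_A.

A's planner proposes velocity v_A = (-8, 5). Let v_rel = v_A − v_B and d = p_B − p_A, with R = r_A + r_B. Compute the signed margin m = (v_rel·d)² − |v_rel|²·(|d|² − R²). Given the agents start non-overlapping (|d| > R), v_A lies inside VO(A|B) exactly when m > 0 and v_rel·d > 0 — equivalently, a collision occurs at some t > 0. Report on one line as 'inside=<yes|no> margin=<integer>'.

d = (-7, 22),  |d|² = 533;  R = 2+5 = 7,  c = 533−7² = 484
v_rel = (-8, 12),  |v_rel|² = 208;  v_rel·d = (-8)·(-7) + (12)·(22) = 320
208·t² − 640·t + 484 = 0  ⇒  m = 320² − 208·484 = 1728
m = 1728 > 0,  v_rel·d = 320 > 0  ⇒  inside

inside=yes margin=1728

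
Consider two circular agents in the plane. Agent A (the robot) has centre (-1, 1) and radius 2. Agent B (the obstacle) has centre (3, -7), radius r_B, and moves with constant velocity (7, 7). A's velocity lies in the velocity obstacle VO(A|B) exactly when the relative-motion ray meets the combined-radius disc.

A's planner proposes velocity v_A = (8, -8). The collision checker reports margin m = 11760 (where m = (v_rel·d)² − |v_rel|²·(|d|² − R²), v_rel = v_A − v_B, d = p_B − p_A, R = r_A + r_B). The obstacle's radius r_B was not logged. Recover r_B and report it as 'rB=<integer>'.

m = 11760
d = (4, -8);  v_rel = (1, -15),  |v_rel|² = 226
v_rel×d = (1)·(-8) − (-15)·(4) = 52
since m = R²·226 − 52²:  R² = (2704 + 11760) / 226 = 64
R = √64 = 8  ⇒  r_B = 8 − 2 = 6

rB=6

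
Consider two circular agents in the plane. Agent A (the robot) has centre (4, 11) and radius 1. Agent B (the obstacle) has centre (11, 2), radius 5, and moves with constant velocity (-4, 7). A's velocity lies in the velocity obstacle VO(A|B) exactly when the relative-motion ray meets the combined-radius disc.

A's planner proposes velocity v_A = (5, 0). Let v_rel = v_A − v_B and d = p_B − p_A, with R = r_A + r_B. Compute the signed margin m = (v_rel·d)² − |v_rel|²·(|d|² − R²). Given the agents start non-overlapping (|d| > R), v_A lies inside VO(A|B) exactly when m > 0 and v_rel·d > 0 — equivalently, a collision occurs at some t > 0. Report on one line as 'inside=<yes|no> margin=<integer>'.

d = (7, -9),  |d|² = 130;  R = 1+5 = 6,  c = 130−6² = 94
v_rel = (9, -7),  |v_rel|² = 130;  v_rel·d = (9)·(7) + (-7)·(-9) = 126
130·t² − 252·t + 94 = 0  ⇒  m = 126² − 130·94 = 3656
m = 3656 > 0,  v_rel·d = 126 > 0  ⇒  inside

inside=yes margin=3656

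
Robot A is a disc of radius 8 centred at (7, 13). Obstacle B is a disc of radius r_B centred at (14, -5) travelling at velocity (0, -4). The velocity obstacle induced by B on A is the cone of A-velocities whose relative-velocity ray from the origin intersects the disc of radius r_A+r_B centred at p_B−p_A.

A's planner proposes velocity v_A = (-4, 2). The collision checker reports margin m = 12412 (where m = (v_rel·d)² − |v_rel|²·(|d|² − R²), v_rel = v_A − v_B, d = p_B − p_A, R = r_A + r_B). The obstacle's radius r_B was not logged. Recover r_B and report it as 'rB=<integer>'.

m = 12412
d = (7, -18);  v_rel = (-4, 6),  |v_rel|² = 52
v_rel×d = (-4)·(-18) − (6)·(7) = 30
since m = R²·52 − 30²:  R² = (900 + 12412) / 52 = 256
R = √256 = 16  ⇒  r_B = 16 − 8 = 8

rB=8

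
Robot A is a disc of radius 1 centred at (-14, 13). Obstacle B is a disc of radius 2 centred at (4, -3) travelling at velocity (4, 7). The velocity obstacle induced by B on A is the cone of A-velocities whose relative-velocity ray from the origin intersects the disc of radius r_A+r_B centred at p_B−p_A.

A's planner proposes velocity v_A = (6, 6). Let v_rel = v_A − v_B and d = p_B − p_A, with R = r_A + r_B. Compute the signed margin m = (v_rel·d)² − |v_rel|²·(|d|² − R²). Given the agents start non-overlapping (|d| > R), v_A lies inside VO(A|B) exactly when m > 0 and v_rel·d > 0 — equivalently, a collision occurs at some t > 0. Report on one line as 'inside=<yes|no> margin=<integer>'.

d = (18, -16),  |d|² = 580;  R = 1+2 = 3,  c = 580−3² = 571
v_rel = (2, -1),  |v_rel|² = 5;  v_rel·d = (2)·(18) + (-1)·(-16) = 52
5·t² − 104·t + 571 = 0  ⇒  m = 52² − 5·571 = -151
m = -151 < 0,  v_rel·d = 52 > 0  ⇒  outside

inside=no margin=-151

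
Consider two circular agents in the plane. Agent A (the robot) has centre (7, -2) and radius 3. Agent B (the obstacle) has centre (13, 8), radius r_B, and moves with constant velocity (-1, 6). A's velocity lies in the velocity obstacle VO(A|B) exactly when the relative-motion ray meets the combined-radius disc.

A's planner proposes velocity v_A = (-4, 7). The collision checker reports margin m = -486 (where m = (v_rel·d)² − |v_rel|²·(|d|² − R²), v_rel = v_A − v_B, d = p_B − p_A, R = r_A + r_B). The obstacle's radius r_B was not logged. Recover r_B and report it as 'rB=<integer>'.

m = -486
d = (6, 10);  v_rel = (-3, 1),  |v_rel|² = 10
v_rel×d = (-3)·(10) − (1)·(6) = -36
since m = R²·10 − (-36)²:  R² = (1296 + -486) / 10 = 81
R = √81 = 9  ⇒  r_B = 9 − 3 = 6

rB=6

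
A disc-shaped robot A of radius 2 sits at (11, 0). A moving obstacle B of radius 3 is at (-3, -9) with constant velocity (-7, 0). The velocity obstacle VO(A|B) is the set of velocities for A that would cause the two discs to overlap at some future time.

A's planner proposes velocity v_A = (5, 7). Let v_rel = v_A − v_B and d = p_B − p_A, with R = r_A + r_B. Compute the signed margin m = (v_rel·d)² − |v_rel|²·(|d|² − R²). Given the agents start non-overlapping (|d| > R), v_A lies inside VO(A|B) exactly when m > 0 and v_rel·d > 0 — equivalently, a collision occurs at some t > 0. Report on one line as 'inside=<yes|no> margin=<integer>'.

d = (-14, -9),  |d|² = 277;  R = 2+3 = 5,  c = 277−5² = 252
v_rel = (12, 7),  |v_rel|² = 193;  v_rel·d = (12)·(-14) + (7)·(-9) = -231
193·t² + 462·t + 252 = 0  ⇒  m = (-231)² − 193·252 = 4725
m = 4725 > 0,  v_rel·d = -231 < 0  ⇒  outside

inside=no margin=4725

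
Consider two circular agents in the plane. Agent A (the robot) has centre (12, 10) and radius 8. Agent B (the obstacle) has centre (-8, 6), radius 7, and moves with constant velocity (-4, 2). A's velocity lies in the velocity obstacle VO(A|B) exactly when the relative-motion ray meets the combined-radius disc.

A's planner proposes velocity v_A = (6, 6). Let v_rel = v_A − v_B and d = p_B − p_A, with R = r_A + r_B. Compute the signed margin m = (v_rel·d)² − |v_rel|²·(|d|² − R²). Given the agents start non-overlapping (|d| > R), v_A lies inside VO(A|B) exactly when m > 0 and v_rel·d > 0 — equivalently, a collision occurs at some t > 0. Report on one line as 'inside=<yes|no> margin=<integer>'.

d = (-20, -4),  |d|² = 416;  R = 8+7 = 15,  c = 416−15² = 191
v_rel = (10, 4),  |v_rel|² = 116;  v_rel·d = (10)·(-20) + (4)·(-4) = -216
116·t² + 432·t + 191 = 0  ⇒  m = (-216)² − 116·191 = 24500
m = 24500 > 0,  v_rel·d = -216 < 0  ⇒  outside

inside=no margin=24500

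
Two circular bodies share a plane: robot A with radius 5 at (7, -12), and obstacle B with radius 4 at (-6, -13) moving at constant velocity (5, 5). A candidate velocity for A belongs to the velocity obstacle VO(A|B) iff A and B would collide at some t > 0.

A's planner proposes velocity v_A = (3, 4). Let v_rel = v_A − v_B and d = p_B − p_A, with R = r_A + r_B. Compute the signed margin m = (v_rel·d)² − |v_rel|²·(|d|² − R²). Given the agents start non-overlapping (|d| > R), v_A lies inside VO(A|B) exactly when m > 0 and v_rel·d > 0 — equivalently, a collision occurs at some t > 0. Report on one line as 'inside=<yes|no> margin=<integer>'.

d = (-13, -1),  |d|² = 170;  R = 5+4 = 9,  c = 170−9² = 89
v_rel = (-2, -1),  |v_rel|² = 5;  v_rel·d = (-2)·(-13) + (-1)·(-1) = 27
5·t² − 54·t + 89 = 0  ⇒  m = 27² − 5·89 = 284
m = 284 > 0,  v_rel·d = 27 > 0  ⇒  inside

inside=yes margin=284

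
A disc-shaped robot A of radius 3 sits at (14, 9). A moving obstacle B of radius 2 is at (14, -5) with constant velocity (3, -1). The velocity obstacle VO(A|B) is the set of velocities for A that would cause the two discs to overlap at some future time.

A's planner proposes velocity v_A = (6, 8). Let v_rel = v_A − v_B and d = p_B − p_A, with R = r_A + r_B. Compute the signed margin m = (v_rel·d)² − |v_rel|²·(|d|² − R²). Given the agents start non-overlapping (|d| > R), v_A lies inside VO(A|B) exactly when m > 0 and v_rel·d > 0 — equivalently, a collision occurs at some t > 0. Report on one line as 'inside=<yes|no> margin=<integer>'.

d = (0, -14),  |d|² = 196;  R = 3+2 = 5,  c = 196−5² = 171
v_rel = (3, 9),  |v_rel|² = 90;  v_rel·d = (3)·(0) + (9)·(-14) = -126
90·t² + 252·t + 171 = 0  ⇒  m = (-126)² − 90·171 = 486
m = 486 > 0,  v_rel·d = -126 < 0  ⇒  outside

inside=no margin=486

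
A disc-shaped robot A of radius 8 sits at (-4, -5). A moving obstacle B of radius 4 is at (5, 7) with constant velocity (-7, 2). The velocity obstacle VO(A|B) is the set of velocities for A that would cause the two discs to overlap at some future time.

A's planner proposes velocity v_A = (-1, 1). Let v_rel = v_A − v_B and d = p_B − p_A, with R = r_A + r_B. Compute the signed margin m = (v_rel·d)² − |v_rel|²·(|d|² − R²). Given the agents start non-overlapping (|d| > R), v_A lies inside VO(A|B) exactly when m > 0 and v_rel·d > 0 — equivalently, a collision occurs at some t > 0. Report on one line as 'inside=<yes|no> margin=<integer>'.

d = (9, 12),  |d|² = 225;  R = 8+4 = 12,  c = 225−12² = 81
v_rel = (6, -1),  |v_rel|² = 37;  v_rel·d = (6)·(9) + (-1)·(12) = 42
37·t² − 84·t + 81 = 0  ⇒  m = 42² − 37·81 = -1233
m = -1233 < 0,  v_rel·d = 42 > 0  ⇒  outside

inside=no margin=-1233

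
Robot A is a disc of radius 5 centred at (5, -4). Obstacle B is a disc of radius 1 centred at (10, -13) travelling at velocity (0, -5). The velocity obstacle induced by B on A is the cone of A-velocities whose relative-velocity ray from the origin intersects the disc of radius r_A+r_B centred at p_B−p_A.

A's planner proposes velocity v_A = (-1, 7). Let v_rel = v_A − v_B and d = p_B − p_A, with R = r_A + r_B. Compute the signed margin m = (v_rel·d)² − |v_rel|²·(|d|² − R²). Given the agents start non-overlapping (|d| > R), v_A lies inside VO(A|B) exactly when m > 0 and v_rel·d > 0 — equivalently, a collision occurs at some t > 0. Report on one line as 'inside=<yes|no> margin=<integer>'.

d = (5, -9),  |d|² = 106;  R = 5+1 = 6,  c = 106−6² = 70
v_rel = (-1, 12),  |v_rel|² = 145;  v_rel·d = (-1)·(5) + (12)·(-9) = -113
145·t² + 226·t + 70 = 0  ⇒  m = (-113)² − 145·70 = 2619
m = 2619 > 0,  v_rel·d = -113 < 0  ⇒  outside

inside=no margin=2619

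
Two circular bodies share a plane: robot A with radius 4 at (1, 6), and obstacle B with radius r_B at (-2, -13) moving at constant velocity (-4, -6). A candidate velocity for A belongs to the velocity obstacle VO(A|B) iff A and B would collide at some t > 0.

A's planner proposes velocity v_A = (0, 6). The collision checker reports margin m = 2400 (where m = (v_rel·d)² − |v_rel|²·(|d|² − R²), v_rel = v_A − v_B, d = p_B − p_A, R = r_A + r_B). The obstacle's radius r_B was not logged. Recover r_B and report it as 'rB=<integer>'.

m = 2400
d = (-3, -19);  v_rel = (4, 12),  |v_rel|² = 160
v_rel×d = (4)·(-19) − (12)·(-3) = -40
since m = R²·160 − (-40)²:  R² = (1600 + 2400) / 160 = 25
R = √25 = 5  ⇒  r_B = 5 − 4 = 1

rB=1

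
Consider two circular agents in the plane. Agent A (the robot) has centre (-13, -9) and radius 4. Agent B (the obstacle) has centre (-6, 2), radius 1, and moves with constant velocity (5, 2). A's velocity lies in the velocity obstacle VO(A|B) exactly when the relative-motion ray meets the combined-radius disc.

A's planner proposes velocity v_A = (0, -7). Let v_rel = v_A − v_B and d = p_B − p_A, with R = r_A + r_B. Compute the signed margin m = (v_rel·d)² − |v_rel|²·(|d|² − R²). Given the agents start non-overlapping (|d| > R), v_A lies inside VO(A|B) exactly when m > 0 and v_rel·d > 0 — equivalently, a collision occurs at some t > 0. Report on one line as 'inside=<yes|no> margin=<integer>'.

d = (7, 11),  |d|² = 170;  R = 4+1 = 5,  c = 170−5² = 145
v_rel = (-5, -9),  |v_rel|² = 106;  v_rel·d = (-5)·(7) + (-9)·(11) = -134
106·t² + 268·t + 145 = 0  ⇒  m = (-134)² − 106·145 = 2586
m = 2586 > 0,  v_rel·d = -134 < 0  ⇒  outside

inside=no margin=2586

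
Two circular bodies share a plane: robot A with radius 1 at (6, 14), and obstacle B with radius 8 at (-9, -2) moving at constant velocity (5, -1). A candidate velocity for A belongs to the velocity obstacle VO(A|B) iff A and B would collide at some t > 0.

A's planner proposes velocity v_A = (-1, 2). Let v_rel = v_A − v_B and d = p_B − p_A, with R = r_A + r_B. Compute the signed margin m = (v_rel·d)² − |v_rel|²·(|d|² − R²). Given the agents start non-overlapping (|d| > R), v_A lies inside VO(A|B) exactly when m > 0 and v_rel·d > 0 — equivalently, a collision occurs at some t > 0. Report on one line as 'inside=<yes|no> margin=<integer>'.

d = (-15, -16),  |d|² = 481;  R = 1+8 = 9,  c = 481−9² = 400
v_rel = (-6, 3),  |v_rel|² = 45;  v_rel·d = (-6)·(-15) + (3)·(-16) = 42
45·t² − 84·t + 400 = 0  ⇒  m = 42² − 45·400 = -16236
m = -16236 < 0,  v_rel·d = 42 > 0  ⇒  outside

inside=no margin=-16236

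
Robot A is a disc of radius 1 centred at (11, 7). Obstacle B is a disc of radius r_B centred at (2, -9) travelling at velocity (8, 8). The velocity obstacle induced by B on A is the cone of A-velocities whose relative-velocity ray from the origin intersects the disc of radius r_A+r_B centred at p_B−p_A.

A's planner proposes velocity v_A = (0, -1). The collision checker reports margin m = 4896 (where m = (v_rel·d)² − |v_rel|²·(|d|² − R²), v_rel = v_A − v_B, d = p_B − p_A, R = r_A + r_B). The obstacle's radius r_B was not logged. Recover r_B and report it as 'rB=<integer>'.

m = 4896
d = (-9, -16);  v_rel = (-8, -9),  |v_rel|² = 145
v_rel×d = (-8)·(-16) − (-9)·(-9) = 47
since m = R²·145 − 47²:  R² = (2209 + 4896) / 145 = 49
R = √49 = 7  ⇒  r_B = 7 − 1 = 6

rB=6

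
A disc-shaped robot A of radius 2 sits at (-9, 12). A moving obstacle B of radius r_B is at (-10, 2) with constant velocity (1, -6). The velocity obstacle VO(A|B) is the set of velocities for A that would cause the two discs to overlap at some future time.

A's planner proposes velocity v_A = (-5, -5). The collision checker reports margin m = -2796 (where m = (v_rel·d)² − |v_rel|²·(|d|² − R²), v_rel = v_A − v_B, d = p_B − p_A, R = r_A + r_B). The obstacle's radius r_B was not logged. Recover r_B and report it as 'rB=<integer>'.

m = -2796
d = (-1, -10);  v_rel = (-6, 1),  |v_rel|² = 37
v_rel×d = (-6)·(-10) − (1)·(-1) = 61
since m = R²·37 − 61²:  R² = (3721 + -2796) / 37 = 25
R = √25 = 5  ⇒  r_B = 5 − 2 = 3

rB=3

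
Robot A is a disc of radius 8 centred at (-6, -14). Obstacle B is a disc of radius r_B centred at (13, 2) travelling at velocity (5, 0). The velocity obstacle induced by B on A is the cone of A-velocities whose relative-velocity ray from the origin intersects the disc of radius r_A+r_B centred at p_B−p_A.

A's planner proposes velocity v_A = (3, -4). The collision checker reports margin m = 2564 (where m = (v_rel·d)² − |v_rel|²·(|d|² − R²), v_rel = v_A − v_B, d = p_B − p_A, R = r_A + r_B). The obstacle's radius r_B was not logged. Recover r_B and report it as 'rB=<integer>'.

m = 2564
d = (19, 16);  v_rel = (-2, -4),  |v_rel|² = 20
v_rel×d = (-2)·(16) − (-4)·(19) = 44
since m = R²·20 − 44²:  R² = (1936 + 2564) / 20 = 225
R = √225 = 15  ⇒  r_B = 15 − 8 = 7

rB=7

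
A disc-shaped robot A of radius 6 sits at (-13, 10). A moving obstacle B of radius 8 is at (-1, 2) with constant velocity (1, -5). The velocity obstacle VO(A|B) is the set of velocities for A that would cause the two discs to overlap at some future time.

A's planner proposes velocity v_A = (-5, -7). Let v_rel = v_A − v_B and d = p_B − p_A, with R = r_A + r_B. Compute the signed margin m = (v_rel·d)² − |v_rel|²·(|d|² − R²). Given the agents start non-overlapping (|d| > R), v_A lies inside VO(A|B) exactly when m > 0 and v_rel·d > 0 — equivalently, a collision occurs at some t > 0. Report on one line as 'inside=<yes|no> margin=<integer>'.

d = (12, -8),  |d|² = 208;  R = 6+8 = 14,  c = 208−14² = 12
v_rel = (-6, -2),  |v_rel|² = 40;  v_rel·d = (-6)·(12) + (-2)·(-8) = -56
40·t² + 112·t + 12 = 0  ⇒  m = (-56)² − 40·12 = 2656
m = 2656 > 0,  v_rel·d = -56 < 0  ⇒  outside

inside=no margin=2656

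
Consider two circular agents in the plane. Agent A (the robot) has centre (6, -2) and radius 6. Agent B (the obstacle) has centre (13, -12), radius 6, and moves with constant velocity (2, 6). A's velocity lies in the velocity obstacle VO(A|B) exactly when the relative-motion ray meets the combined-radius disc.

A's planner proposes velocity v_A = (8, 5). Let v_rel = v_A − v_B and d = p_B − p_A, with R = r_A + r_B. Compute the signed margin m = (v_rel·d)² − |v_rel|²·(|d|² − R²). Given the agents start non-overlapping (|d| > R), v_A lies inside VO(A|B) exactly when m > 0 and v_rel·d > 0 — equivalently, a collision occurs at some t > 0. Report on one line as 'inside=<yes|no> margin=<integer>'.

d = (7, -10),  |d|² = 149;  R = 6+6 = 12,  c = 149−12² = 5
v_rel = (6, -1),  |v_rel|² = 37;  v_rel·d = (6)·(7) + (-1)·(-10) = 52
37·t² − 104·t + 5 = 0  ⇒  m = 52² − 37·5 = 2519
m = 2519 > 0,  v_rel·d = 52 > 0  ⇒  inside

inside=yes margin=2519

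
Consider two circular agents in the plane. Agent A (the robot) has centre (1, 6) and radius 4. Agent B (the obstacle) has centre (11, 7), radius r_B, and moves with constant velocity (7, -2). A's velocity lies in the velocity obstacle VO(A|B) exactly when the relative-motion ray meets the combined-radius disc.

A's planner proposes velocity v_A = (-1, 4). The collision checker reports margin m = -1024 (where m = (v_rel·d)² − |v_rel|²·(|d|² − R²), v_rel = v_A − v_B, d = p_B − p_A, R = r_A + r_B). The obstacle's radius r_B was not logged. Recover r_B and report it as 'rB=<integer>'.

m = -1024
d = (10, 1);  v_rel = (-8, 6),  |v_rel|² = 100
v_rel×d = (-8)·(1) − (6)·(10) = -68
since m = R²·100 − (-68)²:  R² = (4624 + -1024) / 100 = 36
R = √36 = 6  ⇒  r_B = 6 − 4 = 2

rB=2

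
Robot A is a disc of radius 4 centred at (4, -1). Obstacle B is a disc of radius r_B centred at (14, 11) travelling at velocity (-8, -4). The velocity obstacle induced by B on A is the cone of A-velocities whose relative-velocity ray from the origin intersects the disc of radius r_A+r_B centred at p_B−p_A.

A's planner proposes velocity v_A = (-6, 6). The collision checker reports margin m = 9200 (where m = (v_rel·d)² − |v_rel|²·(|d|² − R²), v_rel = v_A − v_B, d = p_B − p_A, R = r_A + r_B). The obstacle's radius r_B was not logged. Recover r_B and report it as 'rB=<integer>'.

m = 9200
d = (10, 12);  v_rel = (2, 10),  |v_rel|² = 104
v_rel×d = (2)·(12) − (10)·(10) = -76
since m = R²·104 − (-76)²:  R² = (5776 + 9200) / 104 = 144
R = √144 = 12  ⇒  r_B = 12 − 4 = 8

rB=8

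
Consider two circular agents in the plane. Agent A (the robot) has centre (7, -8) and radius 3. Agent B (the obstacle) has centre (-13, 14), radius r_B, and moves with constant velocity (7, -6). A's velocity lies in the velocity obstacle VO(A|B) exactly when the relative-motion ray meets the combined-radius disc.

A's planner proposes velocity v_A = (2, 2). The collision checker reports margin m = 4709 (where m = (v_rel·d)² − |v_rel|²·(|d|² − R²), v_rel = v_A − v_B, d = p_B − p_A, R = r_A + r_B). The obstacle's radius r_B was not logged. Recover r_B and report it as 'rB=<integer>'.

m = 4709
d = (-20, 22);  v_rel = (-5, 8),  |v_rel|² = 89
v_rel×d = (-5)·(22) − (8)·(-20) = 50
since m = R²·89 − 50²:  R² = (2500 + 4709) / 89 = 81
R = √81 = 9  ⇒  r_B = 9 − 3 = 6

rB=6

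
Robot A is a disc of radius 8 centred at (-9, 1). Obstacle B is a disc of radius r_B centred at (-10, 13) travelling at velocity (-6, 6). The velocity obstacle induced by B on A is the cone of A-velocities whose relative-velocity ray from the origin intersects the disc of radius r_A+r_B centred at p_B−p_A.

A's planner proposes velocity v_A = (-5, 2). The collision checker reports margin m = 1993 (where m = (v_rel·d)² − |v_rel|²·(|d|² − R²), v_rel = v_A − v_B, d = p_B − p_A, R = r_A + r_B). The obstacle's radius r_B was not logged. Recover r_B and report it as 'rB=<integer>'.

m = 1993
d = (-1, 12);  v_rel = (1, -4),  |v_rel|² = 17
v_rel×d = (1)·(12) − (-4)·(-1) = 8
since m = R²·17 − 8²:  R² = (64 + 1993) / 17 = 121
R = √121 = 11  ⇒  r_B = 11 − 8 = 3

rB=3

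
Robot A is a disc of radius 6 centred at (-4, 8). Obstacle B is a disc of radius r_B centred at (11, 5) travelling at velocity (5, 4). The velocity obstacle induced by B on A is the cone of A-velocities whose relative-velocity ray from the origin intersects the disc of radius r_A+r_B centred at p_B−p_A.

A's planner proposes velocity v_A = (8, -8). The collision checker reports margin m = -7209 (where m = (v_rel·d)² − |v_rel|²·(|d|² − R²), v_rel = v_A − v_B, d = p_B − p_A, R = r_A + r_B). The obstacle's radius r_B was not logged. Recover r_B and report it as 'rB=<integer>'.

m = -7209
d = (15, -3);  v_rel = (3, -12),  |v_rel|² = 153
v_rel×d = (3)·(-3) − (-12)·(15) = 171
since m = R²·153 − 171²:  R² = (29241 + -7209) / 153 = 144
R = √144 = 12  ⇒  r_B = 12 − 6 = 6

rB=6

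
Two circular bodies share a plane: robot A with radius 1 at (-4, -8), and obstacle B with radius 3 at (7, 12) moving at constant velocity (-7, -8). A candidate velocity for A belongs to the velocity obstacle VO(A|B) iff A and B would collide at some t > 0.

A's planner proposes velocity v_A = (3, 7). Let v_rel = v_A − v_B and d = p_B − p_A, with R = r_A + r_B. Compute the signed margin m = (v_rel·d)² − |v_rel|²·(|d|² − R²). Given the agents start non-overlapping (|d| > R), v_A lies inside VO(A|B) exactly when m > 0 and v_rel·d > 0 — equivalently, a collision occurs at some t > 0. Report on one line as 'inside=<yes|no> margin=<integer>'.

d = (11, 20),  |d|² = 521;  R = 1+3 = 4,  c = 521−4² = 505
v_rel = (10, 15),  |v_rel|² = 325;  v_rel·d = (10)·(11) + (15)·(20) = 410
325·t² − 820·t + 505 = 0  ⇒  m = 410² − 325·505 = 3975
m = 3975 > 0,  v_rel·d = 410 > 0  ⇒  inside

inside=yes margin=3975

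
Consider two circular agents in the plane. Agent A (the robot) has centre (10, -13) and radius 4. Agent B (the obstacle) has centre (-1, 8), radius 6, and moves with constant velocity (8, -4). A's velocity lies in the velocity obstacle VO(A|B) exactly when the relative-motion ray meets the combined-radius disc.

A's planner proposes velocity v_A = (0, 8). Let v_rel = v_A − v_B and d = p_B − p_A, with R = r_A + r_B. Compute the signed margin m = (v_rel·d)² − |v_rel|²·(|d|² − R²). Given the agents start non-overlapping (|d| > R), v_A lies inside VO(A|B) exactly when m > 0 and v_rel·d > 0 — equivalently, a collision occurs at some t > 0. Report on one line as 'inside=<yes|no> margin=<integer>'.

d = (-11, 21),  |d|² = 562;  R = 4+6 = 10,  c = 562−10² = 462
v_rel = (-8, 12),  |v_rel|² = 208;  v_rel·d = (-8)·(-11) + (12)·(21) = 340
208·t² − 680·t + 462 = 0  ⇒  m = 340² − 208·462 = 19504
m = 19504 > 0,  v_rel·d = 340 > 0  ⇒  inside

inside=yes margin=19504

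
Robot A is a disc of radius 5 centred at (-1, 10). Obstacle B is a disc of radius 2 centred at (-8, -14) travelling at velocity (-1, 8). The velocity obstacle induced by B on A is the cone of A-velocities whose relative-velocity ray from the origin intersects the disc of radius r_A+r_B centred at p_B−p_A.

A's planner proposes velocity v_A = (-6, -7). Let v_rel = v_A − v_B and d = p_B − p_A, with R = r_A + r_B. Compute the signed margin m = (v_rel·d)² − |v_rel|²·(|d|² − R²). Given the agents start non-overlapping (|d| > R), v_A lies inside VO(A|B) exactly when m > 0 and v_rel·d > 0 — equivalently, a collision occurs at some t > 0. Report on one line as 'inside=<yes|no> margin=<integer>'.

d = (-7, -24),  |d|² = 625;  R = 5+2 = 7,  c = 625−7² = 576
v_rel = (-5, -15),  |v_rel|² = 250;  v_rel·d = (-5)·(-7) + (-15)·(-24) = 395
250·t² − 790·t + 576 = 0  ⇒  m = 395² − 250·576 = 12025
m = 12025 > 0,  v_rel·d = 395 > 0  ⇒  inside

inside=yes margin=12025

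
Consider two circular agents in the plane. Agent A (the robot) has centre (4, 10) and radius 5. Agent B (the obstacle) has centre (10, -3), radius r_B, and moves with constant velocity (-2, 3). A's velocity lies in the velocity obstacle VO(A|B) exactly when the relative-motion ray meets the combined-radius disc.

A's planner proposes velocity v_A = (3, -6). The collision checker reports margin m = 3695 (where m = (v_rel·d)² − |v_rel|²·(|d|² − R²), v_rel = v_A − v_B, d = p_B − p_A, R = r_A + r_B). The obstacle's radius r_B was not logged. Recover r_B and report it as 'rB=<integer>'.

m = 3695
d = (6, -13);  v_rel = (5, -9),  |v_rel|² = 106
v_rel×d = (5)·(-13) − (-9)·(6) = -11
since m = R²·106 − (-11)²:  R² = (121 + 3695) / 106 = 36
R = √36 = 6  ⇒  r_B = 6 − 5 = 1

rB=1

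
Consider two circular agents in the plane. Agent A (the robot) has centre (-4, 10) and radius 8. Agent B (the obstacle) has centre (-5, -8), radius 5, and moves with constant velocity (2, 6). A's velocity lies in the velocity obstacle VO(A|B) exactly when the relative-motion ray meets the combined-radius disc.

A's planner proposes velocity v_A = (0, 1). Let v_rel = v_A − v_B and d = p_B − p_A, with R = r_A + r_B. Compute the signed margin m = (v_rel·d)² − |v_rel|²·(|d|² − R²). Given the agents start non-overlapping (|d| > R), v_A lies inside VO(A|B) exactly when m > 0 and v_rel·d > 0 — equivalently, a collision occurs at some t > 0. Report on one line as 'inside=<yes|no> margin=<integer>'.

d = (-1, -18),  |d|² = 325;  R = 8+5 = 13,  c = 325−13² = 156
v_rel = (-2, -5),  |v_rel|² = 29;  v_rel·d = (-2)·(-1) + (-5)·(-18) = 92
29·t² − 184·t + 156 = 0  ⇒  m = 92² − 29·156 = 3940
m = 3940 > 0,  v_rel·d = 92 > 0  ⇒  inside

inside=yes margin=3940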